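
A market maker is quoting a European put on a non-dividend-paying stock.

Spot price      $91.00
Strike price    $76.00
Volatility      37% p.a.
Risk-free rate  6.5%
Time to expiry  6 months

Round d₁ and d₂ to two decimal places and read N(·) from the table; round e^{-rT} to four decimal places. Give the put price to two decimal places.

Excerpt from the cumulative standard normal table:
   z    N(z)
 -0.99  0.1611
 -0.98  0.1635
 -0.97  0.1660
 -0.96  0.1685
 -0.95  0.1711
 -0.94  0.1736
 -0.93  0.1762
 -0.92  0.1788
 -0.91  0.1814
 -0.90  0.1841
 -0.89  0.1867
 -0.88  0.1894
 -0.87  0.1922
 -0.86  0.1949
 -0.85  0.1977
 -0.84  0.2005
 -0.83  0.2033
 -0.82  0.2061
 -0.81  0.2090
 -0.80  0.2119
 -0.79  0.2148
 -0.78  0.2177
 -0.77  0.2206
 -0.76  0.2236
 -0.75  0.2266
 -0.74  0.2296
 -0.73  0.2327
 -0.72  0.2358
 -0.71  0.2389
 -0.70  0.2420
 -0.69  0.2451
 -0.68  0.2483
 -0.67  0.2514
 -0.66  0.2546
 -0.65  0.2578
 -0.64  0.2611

$2.47

σ√T = 0.37 × 0.7071 = 0.2616
d₁ = [ln(91/76) + (0.065 + ½·0.37²)·0.5] / (σ√T) = (0.1801 + 0.0667) / 0.2616 = 0.9435 ≈ 0.94
d₂ = 0.9435 − 0.2616 = 0.6819 ≈ 0.68
e^(−rT) = e^(−0.065·0.5) = 0.9680
N(−d₂) = N(-0.68) = 0.2483;  N(−d₁) = N(-0.94) = 0.1736
P = 76·0.9680·0.2483 − 91·0.1736 = 18.2669 − 15.7976 = 2.4693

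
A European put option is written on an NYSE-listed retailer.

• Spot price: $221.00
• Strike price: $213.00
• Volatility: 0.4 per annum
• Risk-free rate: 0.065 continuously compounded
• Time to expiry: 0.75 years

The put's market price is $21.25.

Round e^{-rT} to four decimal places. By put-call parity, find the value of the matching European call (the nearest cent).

e^(−rT) = e^(−0.065·0.75) = 0.9524
Put-call parity: C − P = S − K·e^(−rT) = 221 − 213·0.9524 = 221 − 202.8612 = 18.1388
C = P + (C − P) = 21.25 + (18.1388) = 39.3888

$39.39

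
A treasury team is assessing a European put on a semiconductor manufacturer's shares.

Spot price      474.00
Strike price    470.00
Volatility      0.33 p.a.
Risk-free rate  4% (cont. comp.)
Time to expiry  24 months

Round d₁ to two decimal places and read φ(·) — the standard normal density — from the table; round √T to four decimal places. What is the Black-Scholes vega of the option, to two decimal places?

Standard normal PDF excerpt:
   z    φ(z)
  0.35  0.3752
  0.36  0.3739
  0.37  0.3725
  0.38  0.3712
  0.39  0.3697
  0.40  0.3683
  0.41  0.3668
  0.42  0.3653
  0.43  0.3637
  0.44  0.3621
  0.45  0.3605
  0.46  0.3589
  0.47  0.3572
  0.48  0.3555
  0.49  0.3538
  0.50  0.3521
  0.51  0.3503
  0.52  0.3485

σ√T = 0.33 × 1.4142 = 0.4667
d₁ = [ln(474/470) + (0.04 + ½·0.33²)·2] / (σ√T) = (0.0085 + 0.1889) / 0.4667 = 0.4229 which rounds to 0.42
√T = √2 = 1.4142
φ(d₁) = φ(0.42) = 0.3653
vega = S·φ(d₁)·√T = 474·0.3653·1.4142 = 244.8718
(Call and put vega coincide under Black-Scholes.)

244.87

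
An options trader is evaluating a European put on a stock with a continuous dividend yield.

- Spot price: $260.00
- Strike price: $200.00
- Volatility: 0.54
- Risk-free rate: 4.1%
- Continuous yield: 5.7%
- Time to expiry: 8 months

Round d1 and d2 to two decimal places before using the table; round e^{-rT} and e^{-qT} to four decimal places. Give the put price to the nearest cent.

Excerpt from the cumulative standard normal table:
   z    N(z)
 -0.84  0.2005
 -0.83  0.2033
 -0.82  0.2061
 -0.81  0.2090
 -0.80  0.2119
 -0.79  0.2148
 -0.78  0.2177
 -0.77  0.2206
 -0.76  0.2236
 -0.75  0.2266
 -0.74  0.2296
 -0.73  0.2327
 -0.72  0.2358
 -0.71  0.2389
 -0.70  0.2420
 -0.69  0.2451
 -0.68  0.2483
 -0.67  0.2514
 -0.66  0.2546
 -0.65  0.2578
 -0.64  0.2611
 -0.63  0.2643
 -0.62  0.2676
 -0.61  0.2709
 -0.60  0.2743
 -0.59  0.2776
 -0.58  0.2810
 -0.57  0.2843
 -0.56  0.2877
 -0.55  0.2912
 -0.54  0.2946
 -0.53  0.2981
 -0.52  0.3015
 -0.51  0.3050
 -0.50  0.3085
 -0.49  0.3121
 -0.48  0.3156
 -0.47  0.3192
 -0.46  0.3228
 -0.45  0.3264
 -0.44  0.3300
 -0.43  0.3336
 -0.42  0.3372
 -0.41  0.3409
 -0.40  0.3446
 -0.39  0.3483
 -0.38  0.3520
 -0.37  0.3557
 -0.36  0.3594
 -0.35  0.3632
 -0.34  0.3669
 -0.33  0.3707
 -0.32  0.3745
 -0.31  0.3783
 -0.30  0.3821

σ√T = 0.54·√0.6667 = 0.4409
d₁ = [ln(260/200) + (0.041 − 0.057 + 0.54²/2)·0.6667] / 0.4409 = [0.2624 + 0.0865] / 0.4409 = 0.7913 → 0.79
d₂ = d₁ − σ√T = 0.7913 − 0.4409 = 0.3504 → 0.35
exp(−qT) = exp(−0.057·0.6667) = 0.9627;  exp(−rT) = exp(−0.041·0.6667) = 0.9730
P = 200·0.9730·N(-0.35) − 260·0.9627·N(-0.79) = 200·0.9730·0.3632 − 260·0.9627·0.2148 = 70.6787 − 53.7649 = 16.9139

$16.91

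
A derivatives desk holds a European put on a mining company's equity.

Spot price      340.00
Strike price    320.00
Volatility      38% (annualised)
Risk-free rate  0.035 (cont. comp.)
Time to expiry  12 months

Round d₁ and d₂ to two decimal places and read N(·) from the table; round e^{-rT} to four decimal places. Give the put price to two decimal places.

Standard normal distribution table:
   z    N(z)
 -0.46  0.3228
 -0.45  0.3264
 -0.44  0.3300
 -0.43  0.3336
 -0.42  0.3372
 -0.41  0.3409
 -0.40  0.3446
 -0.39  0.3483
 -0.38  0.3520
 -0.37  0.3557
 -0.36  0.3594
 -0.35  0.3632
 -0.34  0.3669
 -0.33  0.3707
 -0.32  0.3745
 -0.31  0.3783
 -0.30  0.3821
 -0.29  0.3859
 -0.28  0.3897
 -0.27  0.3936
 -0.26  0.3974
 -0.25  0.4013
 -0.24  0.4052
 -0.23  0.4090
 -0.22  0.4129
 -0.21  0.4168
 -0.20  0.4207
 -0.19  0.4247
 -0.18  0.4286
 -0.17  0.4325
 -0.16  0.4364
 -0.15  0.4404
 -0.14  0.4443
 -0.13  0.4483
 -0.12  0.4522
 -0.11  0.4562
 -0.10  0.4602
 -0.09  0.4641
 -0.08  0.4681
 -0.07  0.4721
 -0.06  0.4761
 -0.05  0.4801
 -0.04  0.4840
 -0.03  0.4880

34.91

σ√T = 0.38·√1 = 0.3800
d₁ = [ln(340/320) + (0.035 + 0.38²/2)·1] / 0.3800 = [0.0606 + 0.1072] / 0.3800 = 0.4416 ≈ 0.44
d₂ = d₁ − σ√T = 0.4416 − 0.3800 = 0.0616 ≈ 0.06
e^(−rT) = e^(−0.035·1) = 0.9656
P = 320·0.9656·N(-0.06) − 340·N(-0.44) = 320·0.9656·0.4761 − 340·0.3300 = 147.1111 − 112.2000 = 34.9111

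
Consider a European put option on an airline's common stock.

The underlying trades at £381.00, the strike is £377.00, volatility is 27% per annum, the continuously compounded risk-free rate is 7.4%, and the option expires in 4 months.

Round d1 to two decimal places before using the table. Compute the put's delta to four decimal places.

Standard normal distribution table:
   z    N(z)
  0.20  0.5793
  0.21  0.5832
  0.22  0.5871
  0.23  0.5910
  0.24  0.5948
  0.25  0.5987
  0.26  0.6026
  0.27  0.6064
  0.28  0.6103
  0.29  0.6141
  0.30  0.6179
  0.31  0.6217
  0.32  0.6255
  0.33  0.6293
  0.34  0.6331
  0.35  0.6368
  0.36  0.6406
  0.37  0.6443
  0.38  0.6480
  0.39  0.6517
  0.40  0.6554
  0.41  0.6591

-0.3821

σ√T = 0.27 × 0.5774 = 0.1559
d₁ = [ln(381/377) + (0.074 + 0.27²/2)·0.3333] / 0.1559 = [0.0106 + 0.0368] / 0.1559 = 0.3039 → 0.30
N(d₁) = N(0.30) = 0.6179
Δ_put = N(d₁) − 1 = 0.6179 − 1 = -0.3821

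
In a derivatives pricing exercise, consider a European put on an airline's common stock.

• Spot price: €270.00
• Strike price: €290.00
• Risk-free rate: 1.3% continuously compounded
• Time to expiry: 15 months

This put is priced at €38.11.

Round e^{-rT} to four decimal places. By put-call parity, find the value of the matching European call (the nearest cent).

e^(−rT) = e^(−0.013·1.25) = 0.9839
Put-call parity: C − P = S − K·e^(−rT) = 270 − 290·0.9839 = 270 − 285.3310 = -15.3310
C = P + (C − P) = 38.11 + (-15.3310) = 22.7790

€22.78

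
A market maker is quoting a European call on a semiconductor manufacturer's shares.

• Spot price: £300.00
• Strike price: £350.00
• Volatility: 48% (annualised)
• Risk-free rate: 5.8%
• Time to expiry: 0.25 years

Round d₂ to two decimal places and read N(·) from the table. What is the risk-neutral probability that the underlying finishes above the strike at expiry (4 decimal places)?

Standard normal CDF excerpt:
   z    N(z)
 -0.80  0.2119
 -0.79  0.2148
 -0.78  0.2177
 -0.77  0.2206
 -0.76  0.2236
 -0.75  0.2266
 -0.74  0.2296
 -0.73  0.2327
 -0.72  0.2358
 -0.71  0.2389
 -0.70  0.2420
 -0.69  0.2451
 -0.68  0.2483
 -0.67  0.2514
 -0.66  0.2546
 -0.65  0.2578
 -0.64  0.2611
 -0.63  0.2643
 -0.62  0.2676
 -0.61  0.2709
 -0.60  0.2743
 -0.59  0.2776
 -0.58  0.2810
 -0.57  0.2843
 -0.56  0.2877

0.2420

T = 0.25;  σ√T = 0.2400
d₁ = [ln(300/350) + (0.058 + ½·0.48²)·0.25] / (σ√T) = (-0.1542 + 0.0433) / 0.2400 = -0.4619 ≈ -0.46
d₂ = -0.4619 − 0.2400 = -0.7019 ≈ -0.70
Pr(exercise) under Q = N(d₂) = 0.2420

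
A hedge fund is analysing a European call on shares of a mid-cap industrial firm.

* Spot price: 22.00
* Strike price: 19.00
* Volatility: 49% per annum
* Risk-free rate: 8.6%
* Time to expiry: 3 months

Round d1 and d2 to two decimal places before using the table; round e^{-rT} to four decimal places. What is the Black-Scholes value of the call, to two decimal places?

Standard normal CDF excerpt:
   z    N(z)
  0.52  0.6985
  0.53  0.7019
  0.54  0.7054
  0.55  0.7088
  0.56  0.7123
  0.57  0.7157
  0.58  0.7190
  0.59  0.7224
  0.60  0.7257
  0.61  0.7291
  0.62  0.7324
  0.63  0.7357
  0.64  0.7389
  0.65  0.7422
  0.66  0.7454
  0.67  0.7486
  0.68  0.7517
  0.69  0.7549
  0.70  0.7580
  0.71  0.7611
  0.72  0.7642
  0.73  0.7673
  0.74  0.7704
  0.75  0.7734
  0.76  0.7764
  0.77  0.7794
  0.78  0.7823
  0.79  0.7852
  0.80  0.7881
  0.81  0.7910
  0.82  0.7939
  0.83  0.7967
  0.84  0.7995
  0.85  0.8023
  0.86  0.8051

T = 0.25;  σ√T = 0.2450
d₁ = [ln(22/19) + (0.086 + 0.49²/2)·0.25] / 0.2450 = [0.1466 + 0.0515] / 0.2450 = 0.8086 which rounds to 0.81
d₂ = d₁ − σ√T = 0.8086 − 0.2450 = 0.5636 which rounds to 0.56
exp(−rT) = exp(−0.086·0.25) = 0.9787
C = 22·N(0.81) − 19·0.9787·N(0.56) = 22·0.7910 − 19·0.9787·0.7123 = 17.4020 − 13.2454 = 4.1566

4.16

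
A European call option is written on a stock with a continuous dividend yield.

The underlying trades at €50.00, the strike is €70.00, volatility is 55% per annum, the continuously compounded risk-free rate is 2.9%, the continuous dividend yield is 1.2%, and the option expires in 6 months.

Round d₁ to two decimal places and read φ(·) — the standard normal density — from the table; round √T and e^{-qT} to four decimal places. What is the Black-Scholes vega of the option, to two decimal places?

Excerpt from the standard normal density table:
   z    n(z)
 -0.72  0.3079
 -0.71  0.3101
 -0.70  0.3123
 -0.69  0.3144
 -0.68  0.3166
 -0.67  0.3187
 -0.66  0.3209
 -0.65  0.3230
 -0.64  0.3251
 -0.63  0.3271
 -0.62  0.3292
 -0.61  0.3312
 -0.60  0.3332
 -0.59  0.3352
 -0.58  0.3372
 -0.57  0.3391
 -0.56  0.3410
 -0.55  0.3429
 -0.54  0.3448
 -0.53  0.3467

T = 0.5;  σ√T = 0.3889
ln(S/K) + (r − q + σ²/2)T = ln(50/70) + (0.029 − 0.012 + 0.55²/2)·0.5 = -0.3365 + 0.0841 = -0.2523
d₁ = -0.2523 / 0.3889 = -0.6489 ≈ -0.65
√T = √0.5 = 0.7071
φ(d₁) = φ(-0.65) = 0.3230
exp(−qT) = exp(−0.012·0.5) = 0.9940
vega = S·exp(−qT)·φ(d₁)·√T = 50·0.9940·0.3230·0.7071 = 11.3511
(The put has the same vega.)

11.35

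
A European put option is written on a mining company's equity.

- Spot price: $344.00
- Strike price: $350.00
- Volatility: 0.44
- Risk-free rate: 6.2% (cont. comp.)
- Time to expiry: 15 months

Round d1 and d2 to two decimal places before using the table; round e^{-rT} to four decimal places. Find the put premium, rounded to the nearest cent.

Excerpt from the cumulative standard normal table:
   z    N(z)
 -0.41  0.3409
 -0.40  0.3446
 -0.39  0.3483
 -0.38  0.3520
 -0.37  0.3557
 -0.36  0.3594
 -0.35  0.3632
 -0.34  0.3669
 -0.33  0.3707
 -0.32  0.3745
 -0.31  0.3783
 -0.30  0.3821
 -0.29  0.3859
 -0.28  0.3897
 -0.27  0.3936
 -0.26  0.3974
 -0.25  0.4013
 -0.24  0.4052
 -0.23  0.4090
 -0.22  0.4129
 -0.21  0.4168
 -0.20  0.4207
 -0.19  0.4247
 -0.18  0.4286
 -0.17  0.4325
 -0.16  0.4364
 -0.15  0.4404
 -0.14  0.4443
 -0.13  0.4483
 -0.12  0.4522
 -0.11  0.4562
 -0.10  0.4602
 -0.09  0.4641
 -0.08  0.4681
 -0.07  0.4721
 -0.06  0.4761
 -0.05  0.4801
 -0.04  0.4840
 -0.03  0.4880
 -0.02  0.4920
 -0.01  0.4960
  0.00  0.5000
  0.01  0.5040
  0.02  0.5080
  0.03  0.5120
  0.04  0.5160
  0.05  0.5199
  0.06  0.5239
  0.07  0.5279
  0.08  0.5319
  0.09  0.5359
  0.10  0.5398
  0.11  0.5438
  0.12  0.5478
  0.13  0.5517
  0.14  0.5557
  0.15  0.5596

$55.07

T = 1.25;  σ√T = 0.4919
d₁ = [ln(344/350) + (0.062 + 0.44²/2)·1.25] / 0.4919 = [-0.0173 + 0.1985] / 0.4919 = 0.3684 → 0.37
d₂ = d₁ − σ√T = 0.3684 − 0.4919 = -0.1236 → -0.12
e^(−rT) = e^(−0.062·1.25) = 0.9254
N(−d₂) = N(0.12) = 0.5478;  N(−d₁) = N(-0.37) = 0.3557
P = 350·0.9254·0.5478 − 344·0.3557 = 177.4269 − 122.3608 = 55.0661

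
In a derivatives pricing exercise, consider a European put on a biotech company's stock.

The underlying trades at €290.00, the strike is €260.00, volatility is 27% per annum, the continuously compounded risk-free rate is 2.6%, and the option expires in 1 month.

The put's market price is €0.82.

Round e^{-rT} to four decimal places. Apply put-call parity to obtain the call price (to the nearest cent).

exp(−rT) = exp(−0.026·0.08333) = 0.9978
Put-call parity: C − P = S − K·e^(−rT) = 290 − 260·0.9978 = 290 − 259.4280 = 30.5720
C = P + (C − P) = 0.82 + (30.5720) = 31.3920

€31.39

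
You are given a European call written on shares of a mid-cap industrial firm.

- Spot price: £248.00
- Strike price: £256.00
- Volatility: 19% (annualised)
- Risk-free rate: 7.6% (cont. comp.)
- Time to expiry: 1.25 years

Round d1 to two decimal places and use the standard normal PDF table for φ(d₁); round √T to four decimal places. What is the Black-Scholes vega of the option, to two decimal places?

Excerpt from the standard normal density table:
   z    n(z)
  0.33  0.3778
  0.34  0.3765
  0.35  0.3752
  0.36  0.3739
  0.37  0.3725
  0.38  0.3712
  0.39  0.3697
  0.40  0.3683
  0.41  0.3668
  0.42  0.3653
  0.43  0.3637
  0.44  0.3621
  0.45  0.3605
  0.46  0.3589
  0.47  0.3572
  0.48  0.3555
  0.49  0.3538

102.12

σ√T = 0.19 × 1.1180 = 0.2124
d₁ = [ln(248/256) + (0.076 + 0.19²/2)·1.25] / 0.2124 = [-0.0317 + 0.1176] / 0.2124 = 0.4040 → 0.40
√T = √1.25 = 1.1180
φ(d₁) = φ(0.40) = 0.3683
vega = S·φ(d₁)·√T = 248·0.3683·1.1180 = 102.1163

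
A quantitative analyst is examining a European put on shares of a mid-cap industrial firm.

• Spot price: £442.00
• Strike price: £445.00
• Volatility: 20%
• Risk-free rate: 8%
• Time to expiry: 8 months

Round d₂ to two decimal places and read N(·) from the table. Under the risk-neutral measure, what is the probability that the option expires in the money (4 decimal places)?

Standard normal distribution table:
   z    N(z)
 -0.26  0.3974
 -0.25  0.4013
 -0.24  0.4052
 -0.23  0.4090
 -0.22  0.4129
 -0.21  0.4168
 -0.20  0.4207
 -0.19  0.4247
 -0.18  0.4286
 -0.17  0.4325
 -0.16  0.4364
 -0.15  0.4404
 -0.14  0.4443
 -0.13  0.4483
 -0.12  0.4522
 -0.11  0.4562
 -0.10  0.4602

σ√T = 0.2·√0.6667 = 0.1633
d₁ = [ln(442/445) + (0.08 + 0.2²/2)·0.6667] / 0.1633 = [-0.0068 + 0.0667] / 0.1633 = 0.3668 ≈ 0.37
d₂ = d₁ − σ√T = 0.3668 − 0.1633 = 0.2035 ≈ 0.20
Risk-neutral Pr[S_T < K] = N(−d₂) = N(-0.20) = 0.4207

0.4207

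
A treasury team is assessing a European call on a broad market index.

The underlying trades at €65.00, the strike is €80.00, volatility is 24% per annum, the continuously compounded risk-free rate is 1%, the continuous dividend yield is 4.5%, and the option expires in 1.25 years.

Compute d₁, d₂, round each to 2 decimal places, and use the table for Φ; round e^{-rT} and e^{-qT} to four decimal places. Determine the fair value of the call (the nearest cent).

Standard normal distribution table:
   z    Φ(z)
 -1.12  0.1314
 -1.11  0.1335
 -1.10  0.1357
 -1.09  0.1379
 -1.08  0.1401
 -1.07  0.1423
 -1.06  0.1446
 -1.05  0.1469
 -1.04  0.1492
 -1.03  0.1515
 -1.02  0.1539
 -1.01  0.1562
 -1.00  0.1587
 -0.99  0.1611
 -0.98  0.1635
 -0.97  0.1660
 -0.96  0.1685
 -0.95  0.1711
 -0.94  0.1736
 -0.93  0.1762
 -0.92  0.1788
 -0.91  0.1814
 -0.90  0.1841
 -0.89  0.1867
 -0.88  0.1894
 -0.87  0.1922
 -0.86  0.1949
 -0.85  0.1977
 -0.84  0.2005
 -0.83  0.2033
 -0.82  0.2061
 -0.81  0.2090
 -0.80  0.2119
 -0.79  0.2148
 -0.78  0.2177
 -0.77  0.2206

σ√T = 0.24 × 1.1180 = 0.2683
ln(S/K) + (r − q + σ²/2)T = ln(65/80) + (0.01 − 0.045 + 0.24²/2)·1.25 = -0.2076 − 0.0077 = -0.2154
d₁ = -0.2154 / 0.2683 = -0.8027 ⇒ -0.80
d₂ = d₁ − σ√T = -0.8027 − 0.2683 = -1.0710 ⇒ -1.07
e^(−qT) = e^(−0.045·1.25) = 0.9453;  e^(−rT) = e^(−0.01·1.25) = 0.9876
N(d₁) = N(-0.80) = 0.2119;  N(d₂) = N(-1.07) = 0.1423
C = 65·0.9453·0.2119 − 80·0.9876·0.1423 = 13.0201 − 11.2428 = 1.7773

€1.78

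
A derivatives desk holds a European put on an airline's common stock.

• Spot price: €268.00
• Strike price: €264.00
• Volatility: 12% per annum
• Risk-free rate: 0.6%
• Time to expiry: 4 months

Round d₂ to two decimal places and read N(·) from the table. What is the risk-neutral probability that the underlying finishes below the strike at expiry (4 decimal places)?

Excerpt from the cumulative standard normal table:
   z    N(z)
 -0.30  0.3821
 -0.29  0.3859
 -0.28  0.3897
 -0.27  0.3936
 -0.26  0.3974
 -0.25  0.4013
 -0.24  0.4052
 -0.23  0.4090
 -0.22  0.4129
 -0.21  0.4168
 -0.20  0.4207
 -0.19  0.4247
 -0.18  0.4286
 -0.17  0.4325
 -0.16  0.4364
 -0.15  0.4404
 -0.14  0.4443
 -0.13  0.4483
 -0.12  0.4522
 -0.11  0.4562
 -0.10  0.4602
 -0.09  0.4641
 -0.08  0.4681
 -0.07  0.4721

T = 0.3333;  σ√T = 0.0693
d₁ = [ln(268/264) + (0.006 + 0.12²/2)·0.3333] / 0.0693 = [0.0150 + 0.0044] / 0.0693 = 0.2806 ≈ 0.28
d₂ = d₁ − σ√T = 0.2806 − 0.0693 = 0.2113 ≈ 0.21
Pr(exercise) under Q = N(−d₂) = N(-0.21) = 0.4168

0.4168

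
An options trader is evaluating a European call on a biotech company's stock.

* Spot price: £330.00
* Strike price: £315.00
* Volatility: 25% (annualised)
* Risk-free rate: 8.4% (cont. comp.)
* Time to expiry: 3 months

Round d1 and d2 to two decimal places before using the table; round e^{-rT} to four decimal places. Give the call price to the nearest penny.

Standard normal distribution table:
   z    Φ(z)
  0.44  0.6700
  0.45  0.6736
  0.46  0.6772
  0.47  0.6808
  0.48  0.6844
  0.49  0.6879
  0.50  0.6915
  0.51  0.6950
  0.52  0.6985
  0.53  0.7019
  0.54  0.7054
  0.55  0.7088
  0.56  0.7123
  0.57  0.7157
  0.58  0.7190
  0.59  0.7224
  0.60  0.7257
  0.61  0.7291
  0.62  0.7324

£28.38

T = 0.25;  σ√T = 0.1250
ln(S/K) + (r + σ²/2)T = ln(330/315) + (0.084 + 0.25²/2)·0.25 = 0.0465 + 0.0288 = 0.0753
d₁ = 0.0753 / 0.1250 = 0.6027 ⇒ 0.60
d₂ = d₁ − σ√T = 0.6027 − 0.1250 = 0.4777 ⇒ 0.48
exp(−rT) = exp(−0.084·0.25) = 0.9792
N(d₁) = N(0.60) = 0.7257;  N(d₂) = N(0.48) = 0.6844
C = 330·0.7257 − 315·0.9792·0.6844 = 239.4810 − 211.1018 = 28.3792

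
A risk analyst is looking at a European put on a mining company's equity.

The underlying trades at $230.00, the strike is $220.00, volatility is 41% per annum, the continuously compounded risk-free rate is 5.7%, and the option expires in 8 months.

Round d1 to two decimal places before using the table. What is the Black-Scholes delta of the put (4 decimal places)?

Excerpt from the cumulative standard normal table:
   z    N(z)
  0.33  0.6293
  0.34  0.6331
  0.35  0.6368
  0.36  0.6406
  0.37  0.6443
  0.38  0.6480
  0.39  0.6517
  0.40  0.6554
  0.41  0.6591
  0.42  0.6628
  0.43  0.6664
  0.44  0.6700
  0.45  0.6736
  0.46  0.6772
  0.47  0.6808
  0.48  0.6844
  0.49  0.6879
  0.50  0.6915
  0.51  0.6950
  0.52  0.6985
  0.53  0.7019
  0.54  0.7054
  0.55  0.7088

-0.3409

σ√T = 0.41·√0.6667 = 0.3348
d₁ = [ln(230/220) + (0.057 + 0.41²/2)·0.6667] / 0.3348 = [0.0445 + 0.0940] / 0.3348 = 0.4137 ⇒ 0.41
N(d₁) = N(0.41) = 0.6591
Δ_put = N(d₁) − 1 = 0.6591 − 1 = -0.3409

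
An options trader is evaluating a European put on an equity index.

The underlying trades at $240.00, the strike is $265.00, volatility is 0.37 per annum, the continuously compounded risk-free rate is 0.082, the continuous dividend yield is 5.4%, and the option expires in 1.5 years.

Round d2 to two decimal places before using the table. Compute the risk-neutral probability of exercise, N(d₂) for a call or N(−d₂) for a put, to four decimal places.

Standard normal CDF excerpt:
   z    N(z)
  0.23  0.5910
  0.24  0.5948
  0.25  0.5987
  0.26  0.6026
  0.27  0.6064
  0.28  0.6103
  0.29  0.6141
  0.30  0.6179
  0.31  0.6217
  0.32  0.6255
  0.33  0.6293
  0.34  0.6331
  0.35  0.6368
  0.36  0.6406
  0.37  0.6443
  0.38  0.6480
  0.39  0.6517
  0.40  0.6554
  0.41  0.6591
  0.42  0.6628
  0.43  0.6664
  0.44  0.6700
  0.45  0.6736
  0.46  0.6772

0.6368

σ√T = 0.37·√1.5 = 0.4532
ln(S/K) + (r − q + σ²/2)T = ln(240/265) + (0.082 − 0.054 + 0.37²/2)·1.5 = -0.0991 + 0.1447 = 0.0456
d₁ = 0.0456 / 0.4532 = 0.1006 ≈ 0.10
d₂ = d₁ − σ√T = 0.1006 − 0.4532 = -0.3526 ≈ -0.35
Risk-neutral Pr[S_T < K] = N(−d₂) = N(0.35) = 0.6368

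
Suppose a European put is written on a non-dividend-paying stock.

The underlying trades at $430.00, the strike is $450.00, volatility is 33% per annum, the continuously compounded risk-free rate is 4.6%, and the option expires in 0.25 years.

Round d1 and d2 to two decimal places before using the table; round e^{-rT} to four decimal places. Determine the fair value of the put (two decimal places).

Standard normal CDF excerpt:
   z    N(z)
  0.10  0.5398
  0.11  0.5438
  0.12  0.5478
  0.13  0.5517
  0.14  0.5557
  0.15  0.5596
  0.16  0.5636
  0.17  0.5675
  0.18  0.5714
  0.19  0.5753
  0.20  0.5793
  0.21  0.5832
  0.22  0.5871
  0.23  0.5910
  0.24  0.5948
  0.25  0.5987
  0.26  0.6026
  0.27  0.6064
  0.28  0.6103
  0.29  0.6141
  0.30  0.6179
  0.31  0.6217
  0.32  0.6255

$37.64

σ√T = 0.33 × 0.5000 = 0.1650
ln(S/K) + (r + σ²/2)T = ln(430/450) + (0.046 + 0.33²/2)·0.25 = -0.0455 + 0.0251 = -0.0203
d₁ = -0.0203 / 0.1650 = -0.1233 which rounds to -0.12
d₂ = d₁ − σ√T = -0.1233 − 0.1650 = -0.2883 which rounds to -0.29
exp(−rT) = exp(−0.046·0.25) = 0.9886
P = 450·0.9886·N(0.29) − 430·N(0.12) = 450·0.9886·0.6141 − 430·0.5478 = 273.1947 − 235.5540 = 37.6407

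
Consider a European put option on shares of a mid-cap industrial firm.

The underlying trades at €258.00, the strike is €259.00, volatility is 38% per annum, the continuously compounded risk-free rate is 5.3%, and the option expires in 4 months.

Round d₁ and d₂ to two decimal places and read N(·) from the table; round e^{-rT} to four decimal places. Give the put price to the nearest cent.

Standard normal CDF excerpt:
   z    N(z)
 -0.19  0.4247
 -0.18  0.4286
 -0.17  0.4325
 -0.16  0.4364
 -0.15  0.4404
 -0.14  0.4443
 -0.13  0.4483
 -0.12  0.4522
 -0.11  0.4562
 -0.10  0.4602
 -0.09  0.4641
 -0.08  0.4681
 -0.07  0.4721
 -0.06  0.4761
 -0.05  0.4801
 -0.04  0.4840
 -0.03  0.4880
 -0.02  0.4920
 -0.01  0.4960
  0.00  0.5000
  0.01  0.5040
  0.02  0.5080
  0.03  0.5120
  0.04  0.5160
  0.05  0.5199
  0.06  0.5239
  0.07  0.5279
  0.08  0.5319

σ√T = 0.38 × 0.5774 = 0.2194
ln(S/K) + (r + σ²/2)T = ln(258/259) + (0.053 + 0.38²/2)·0.3333 = -0.0039 + 0.0417 = 0.0379
d₁ = 0.0379 / 0.2194 = 0.1726 which rounds to 0.17
d₂ = d₁ − σ√T = 0.1726 − 0.2194 = -0.0468 which rounds to -0.05
exp(−rT) = exp(−0.053·0.3333) = 0.9825
N(−d₂) = N(0.05) = 0.5199;  N(−d₁) = N(-0.17) = 0.4325
P = 259·0.9825·0.5199 − 258·0.4325 = 132.2977 − 111.5850 = 20.7127

€20.71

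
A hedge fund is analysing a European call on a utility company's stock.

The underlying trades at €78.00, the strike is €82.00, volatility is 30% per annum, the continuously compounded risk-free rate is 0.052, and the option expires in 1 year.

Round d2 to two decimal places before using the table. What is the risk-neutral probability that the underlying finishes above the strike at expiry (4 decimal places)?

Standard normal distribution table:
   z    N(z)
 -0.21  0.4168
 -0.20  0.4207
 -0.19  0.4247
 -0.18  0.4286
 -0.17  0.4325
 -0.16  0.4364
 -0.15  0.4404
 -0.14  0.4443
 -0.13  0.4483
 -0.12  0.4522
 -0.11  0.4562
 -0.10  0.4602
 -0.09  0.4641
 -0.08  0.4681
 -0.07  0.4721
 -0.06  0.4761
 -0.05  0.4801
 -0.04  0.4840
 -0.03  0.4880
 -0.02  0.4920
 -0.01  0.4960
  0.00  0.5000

σ√T = 0.3·√1 = 0.3000
d₁ = [ln(78/82) + (0.052 + 0.3²/2)·1] / 0.3000 = [-0.0500 + 0.0970] / 0.3000 = 0.1566 → 0.16
d₂ = d₁ − σ√T = 0.1566 − 0.3000 = -0.1434 → -0.14
Pr(exercise) under Q = N(d₂) = 0.4443

0.4443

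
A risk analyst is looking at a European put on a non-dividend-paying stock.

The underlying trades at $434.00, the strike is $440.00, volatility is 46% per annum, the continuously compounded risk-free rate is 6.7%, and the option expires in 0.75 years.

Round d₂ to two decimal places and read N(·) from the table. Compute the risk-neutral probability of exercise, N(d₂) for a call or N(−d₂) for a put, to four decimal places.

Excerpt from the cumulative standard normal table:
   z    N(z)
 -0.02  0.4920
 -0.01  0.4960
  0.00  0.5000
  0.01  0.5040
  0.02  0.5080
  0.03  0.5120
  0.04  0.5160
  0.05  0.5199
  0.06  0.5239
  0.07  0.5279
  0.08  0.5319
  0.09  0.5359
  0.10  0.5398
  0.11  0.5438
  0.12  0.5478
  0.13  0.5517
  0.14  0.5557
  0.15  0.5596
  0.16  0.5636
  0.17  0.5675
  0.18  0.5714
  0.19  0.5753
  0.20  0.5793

σ√T = 0.46 × 0.8660 = 0.3984
ln(S/K) + (r + σ²/2)T = ln(434/440) + (0.067 + 0.46²/2)·0.75 = -0.0137 + 0.1296 = 0.1159
d₁ = 0.1159 / 0.3984 = 0.2909 ≈ 0.29
d₂ = d₁ − σ√T = 0.2909 − 0.3984 = -0.1075 ≈ -0.11
Pr(exercise) under Q = N(−d₂) = N(0.11) = 0.5438

0.5438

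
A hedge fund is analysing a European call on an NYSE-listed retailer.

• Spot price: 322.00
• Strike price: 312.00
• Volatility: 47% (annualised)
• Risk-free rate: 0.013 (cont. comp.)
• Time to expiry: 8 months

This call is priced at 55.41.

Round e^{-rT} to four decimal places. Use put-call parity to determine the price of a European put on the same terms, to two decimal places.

42.73

e^(−rT) = e^(−0.013·0.6667) = 0.9914
Put-call parity: C − P = S − K·e^(−rT) = 322 − 312·0.9914 = 322 − 309.3168 = 12.6832
P = C − (C − P) = 55.41 − (12.6832) = 42.7268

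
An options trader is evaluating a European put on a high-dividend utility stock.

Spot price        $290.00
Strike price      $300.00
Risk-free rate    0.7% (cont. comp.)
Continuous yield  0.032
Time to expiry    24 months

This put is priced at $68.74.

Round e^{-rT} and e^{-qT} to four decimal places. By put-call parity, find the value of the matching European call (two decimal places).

e^(−qT) = e^(−0.032·2) = 0.9380;  e^(−rT) = e^(−0.007·2) = 0.9861
Put-call parity: C − P = S·e^(−qT) − K·e^(−rT) = 290·0.9380 − 300·0.9861 = 272.0200 − 295.8300 = -23.8100
C = P + (C − P) = 68.74 + (-23.8100) = 44.9300

$44.93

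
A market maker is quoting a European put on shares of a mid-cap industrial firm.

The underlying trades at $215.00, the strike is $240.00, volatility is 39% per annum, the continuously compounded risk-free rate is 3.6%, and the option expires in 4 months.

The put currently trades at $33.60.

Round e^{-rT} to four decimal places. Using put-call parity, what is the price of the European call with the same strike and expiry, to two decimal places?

$11.46

exp(−rT) = exp(−0.036·0.3333) = 0.9881
Put-call parity: C − P = S − K·e^(−rT) = 215 − 240·0.9881 = 215 − 237.1440 = -22.1440
C = P + (C − P) = 33.60 + (-22.1440) = 11.4560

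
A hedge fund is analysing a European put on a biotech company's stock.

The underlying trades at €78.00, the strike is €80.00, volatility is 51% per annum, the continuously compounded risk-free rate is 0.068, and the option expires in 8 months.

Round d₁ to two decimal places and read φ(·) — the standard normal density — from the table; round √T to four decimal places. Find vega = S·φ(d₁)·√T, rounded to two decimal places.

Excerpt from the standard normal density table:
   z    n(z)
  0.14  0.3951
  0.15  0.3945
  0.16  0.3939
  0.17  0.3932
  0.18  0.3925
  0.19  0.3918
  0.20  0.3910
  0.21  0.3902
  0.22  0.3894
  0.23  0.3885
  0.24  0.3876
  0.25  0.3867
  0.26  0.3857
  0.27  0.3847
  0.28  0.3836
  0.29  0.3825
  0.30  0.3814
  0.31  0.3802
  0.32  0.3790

σ√T = 0.51·√0.6667 = 0.4164
d₁ = [ln(78/80) + (0.068 + ½·0.51²)·0.6667] / (σ√T) = (-0.0253 + 0.1320) / 0.4164 = 0.2563 ≈ 0.26
√T = √0.6667 = 0.8165
φ(d₁) = φ(0.26) = 0.3857
vega = S·φ(d₁)·√T = 78·0.3857·0.8165 = 24.5641
(Call and put vega coincide under Black-Scholes.)

24.56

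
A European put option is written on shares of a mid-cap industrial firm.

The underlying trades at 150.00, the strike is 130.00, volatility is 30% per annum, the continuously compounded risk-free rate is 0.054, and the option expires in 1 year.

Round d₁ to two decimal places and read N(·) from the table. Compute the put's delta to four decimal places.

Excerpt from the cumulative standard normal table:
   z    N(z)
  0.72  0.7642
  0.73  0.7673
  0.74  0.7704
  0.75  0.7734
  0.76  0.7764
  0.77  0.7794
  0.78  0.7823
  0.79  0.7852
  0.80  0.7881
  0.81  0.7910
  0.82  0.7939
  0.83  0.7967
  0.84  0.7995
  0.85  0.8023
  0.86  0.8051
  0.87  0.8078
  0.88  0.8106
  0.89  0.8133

-0.2090

σ√T = 0.3 × 1.0000 = 0.3000
d₁ = [ln(150/130) + (0.054 + 0.3²/2)·1] / 0.3000 = [0.1431 + 0.0990] / 0.3000 = 0.8070 which rounds to 0.81
N(d₁) = N(0.81) = 0.7910
Δ_put = N(d₁) − 1 = 0.7910 − 1 = -0.2090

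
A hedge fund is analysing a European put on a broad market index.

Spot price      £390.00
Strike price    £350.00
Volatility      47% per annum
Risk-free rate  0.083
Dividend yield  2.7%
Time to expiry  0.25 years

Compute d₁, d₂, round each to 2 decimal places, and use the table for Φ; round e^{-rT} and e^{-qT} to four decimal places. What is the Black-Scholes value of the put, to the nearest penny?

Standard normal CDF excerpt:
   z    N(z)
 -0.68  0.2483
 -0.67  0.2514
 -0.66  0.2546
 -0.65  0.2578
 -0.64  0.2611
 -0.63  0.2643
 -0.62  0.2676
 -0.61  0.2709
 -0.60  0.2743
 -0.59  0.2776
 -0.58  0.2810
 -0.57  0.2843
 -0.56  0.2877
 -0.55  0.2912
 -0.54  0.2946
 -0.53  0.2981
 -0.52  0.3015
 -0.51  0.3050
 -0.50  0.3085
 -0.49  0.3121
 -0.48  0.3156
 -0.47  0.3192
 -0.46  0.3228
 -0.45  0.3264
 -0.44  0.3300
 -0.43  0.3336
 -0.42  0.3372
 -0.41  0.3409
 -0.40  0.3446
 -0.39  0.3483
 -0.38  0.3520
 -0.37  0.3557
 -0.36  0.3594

σ√T = 0.47 × 0.5000 = 0.2350
d₁ = [ln(390/350) + (0.083 − 0.027 + ½·0.47²)·0.25] / (σ√T) = (0.1082 + 0.0416) / 0.2350 = 0.6376 which rounds to 0.64
d₂ = 0.6376 − 0.2350 = 0.4026 which rounds to 0.40
e^(−qT) = e^(−0.027·0.25) = 0.9933;  e^(−rT) = e^(−0.083·0.25) = 0.9795
N(−d₂) = N(-0.40) = 0.3446;  N(−d₁) = N(-0.64) = 0.2611
P = 350·0.9795·0.3446 − 390·0.9933·0.2611 = 118.1375 − 101.1467 = 16.9907

£16.99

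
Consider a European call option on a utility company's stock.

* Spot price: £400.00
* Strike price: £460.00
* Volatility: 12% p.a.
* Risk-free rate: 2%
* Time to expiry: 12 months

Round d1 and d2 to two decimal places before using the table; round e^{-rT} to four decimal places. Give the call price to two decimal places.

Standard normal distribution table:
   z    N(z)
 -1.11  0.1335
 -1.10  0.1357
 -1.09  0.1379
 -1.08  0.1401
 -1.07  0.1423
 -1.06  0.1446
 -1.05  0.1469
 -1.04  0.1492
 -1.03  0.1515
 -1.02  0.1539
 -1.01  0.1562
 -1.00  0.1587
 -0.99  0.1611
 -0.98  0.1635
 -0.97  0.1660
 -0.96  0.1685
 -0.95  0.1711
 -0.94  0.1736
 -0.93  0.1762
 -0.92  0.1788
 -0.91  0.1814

£4.24

T = 1;  σ√T = 0.1200
d₁ = [ln(400/460) + (0.02 + 0.12²/2)·1] / 0.1200 = [-0.1398 + 0.0272] / 0.1200 = -0.9380 ≈ -0.94
d₂ = d₁ − σ√T = -0.9380 − 0.1200 = -1.0580 ≈ -1.06
e^(−rT) = e^(−0.02·1) = 0.9802
C = 400·N(-0.94) − 460·0.9802·N(-1.06) = 400·0.1736 − 460·0.9802·0.1446 = 69.4400 − 65.1990 = 4.2410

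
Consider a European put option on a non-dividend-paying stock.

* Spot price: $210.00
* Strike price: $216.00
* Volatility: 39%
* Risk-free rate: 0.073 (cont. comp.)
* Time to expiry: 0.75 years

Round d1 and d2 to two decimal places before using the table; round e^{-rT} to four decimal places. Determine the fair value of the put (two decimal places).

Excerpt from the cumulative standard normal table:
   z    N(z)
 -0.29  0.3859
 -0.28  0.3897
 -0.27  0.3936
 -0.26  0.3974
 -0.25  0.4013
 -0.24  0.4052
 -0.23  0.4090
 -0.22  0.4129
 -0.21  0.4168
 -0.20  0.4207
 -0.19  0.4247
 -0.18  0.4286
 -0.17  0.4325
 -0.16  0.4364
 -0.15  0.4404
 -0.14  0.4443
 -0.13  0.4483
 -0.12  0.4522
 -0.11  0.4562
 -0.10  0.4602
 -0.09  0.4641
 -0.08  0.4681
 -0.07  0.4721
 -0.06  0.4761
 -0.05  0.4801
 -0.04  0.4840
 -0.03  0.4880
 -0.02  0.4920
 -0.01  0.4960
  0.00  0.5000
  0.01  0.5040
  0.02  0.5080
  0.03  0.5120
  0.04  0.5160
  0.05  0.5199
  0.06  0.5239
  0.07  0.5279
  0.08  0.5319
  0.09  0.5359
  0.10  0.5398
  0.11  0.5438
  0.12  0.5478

T = 0.75;  σ√T = 0.3377
ln(S/K) + (r + σ²/2)T = ln(210/216) + (0.073 + 0.39²/2)·0.75 = -0.0282 + 0.1118 = 0.0836
d₁ = 0.0836 / 0.3377 = 0.2476 ≈ 0.25
d₂ = d₁ − σ√T = 0.2476 − 0.3377 = -0.0902 ≈ -0.09
e^(−rT) = e^(−0.073·0.75) = 0.9467
P = 216·0.9467·N(0.09) − 210·N(-0.25) = 216·0.9467·0.5359 − 210·0.4013 = 109.5847 − 84.2730 = 25.3117

$25.31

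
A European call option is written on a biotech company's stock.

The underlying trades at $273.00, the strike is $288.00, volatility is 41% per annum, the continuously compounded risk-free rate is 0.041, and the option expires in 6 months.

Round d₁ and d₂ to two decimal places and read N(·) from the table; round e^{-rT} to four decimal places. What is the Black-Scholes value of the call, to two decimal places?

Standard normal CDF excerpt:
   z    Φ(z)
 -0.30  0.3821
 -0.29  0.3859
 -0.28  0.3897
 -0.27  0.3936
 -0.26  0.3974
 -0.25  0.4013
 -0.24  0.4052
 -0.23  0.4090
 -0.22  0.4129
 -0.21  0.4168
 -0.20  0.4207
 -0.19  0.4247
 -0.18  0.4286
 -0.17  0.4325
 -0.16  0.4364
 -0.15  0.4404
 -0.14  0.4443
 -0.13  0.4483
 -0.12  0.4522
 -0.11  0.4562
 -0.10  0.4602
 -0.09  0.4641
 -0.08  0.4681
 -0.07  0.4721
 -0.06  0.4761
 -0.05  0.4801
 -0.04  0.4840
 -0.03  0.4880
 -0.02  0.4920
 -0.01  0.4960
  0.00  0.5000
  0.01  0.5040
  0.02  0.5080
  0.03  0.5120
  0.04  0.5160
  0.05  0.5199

σ√T = 0.41·√0.5 = 0.2899
d₁ = [ln(273/288) + (0.041 + ½·0.41²)·0.5] / (σ√T) = (-0.0535 + 0.0625) / 0.2899 = 0.0312 which rounds to 0.03
d₂ = 0.0312 − 0.2899 = -0.2587 which rounds to -0.26
exp(−rT) = exp(−0.041·0.5) = 0.9797
N(d₁) = N(0.03) = 0.5120;  N(d₂) = N(-0.26) = 0.3974
C = 273·0.5120 − 288·0.9797·0.3974 = 139.7760 − 112.1278 = 27.6482

$27.65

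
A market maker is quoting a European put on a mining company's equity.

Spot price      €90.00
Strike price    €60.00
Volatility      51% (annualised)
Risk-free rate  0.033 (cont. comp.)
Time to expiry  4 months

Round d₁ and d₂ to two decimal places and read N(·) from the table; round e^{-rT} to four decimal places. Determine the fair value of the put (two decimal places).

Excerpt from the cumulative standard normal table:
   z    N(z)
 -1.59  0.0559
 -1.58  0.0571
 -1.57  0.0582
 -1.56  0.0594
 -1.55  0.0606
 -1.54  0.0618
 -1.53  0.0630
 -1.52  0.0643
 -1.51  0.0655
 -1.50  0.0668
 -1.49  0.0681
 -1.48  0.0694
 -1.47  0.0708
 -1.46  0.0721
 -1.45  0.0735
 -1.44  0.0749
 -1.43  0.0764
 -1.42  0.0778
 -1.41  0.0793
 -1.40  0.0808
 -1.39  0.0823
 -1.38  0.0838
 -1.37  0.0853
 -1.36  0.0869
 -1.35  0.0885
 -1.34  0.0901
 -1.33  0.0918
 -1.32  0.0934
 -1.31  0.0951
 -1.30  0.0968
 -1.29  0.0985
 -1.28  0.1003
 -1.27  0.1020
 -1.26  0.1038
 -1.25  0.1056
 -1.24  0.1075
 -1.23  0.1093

€0.71

T = 0.3333;  σ√T = 0.2944
ln(S/K) + (r + σ²/2)T = ln(90/60) + (0.033 + 0.51²/2)·0.3333 = 0.4055 + 0.0543 = 0.4598
d₁ = 0.4598 / 0.2944 = 1.5616 ⇒ 1.56
d₂ = d₁ − σ√T = 1.5616 − 0.2944 = 1.2672 ⇒ 1.27
e^(−rT) = e^(−0.033·0.3333) = 0.9891
P = 60·0.9891·N(-1.27) − 90·N(-1.56) = 60·0.9891·0.1020 − 90·0.0594 = 6.0533 − 5.3460 = 0.7073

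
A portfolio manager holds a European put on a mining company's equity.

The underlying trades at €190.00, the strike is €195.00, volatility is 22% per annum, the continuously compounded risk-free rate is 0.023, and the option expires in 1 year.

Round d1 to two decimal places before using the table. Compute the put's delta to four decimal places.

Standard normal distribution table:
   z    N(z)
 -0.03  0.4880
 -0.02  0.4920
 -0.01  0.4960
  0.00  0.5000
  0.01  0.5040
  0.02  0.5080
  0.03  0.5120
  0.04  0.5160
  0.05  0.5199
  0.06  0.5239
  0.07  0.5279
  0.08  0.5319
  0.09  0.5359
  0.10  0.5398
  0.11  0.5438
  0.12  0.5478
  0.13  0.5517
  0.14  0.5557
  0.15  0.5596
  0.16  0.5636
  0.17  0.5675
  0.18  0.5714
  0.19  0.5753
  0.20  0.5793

-0.4602

σ√T = 0.22·√1 = 0.2200
d₁ = [ln(190/195) + (0.023 + ½·0.22²)·1] / (σ√T) = (-0.0260 + 0.0472) / 0.2200 = 0.0965 ≈ 0.10
N(d₁) = N(0.10) = 0.5398
Δ_put = N(d₁) − 1 = 0.5398 − 1 = -0.4602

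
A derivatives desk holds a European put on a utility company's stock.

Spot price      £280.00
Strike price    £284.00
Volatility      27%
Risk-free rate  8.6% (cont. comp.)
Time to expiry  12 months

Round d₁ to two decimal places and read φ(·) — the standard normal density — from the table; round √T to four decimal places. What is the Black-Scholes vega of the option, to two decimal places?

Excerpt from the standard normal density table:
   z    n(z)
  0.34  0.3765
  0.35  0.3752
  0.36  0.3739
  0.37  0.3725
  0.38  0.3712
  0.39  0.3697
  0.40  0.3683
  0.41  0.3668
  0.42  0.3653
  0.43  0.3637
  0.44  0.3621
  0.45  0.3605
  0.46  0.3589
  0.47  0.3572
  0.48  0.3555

T = 1;  σ√T = 0.2700
d₁ = [ln(280/284) + (0.086 + ½·0.27²)·1] / (σ√T) = (-0.0142 + 0.1225) / 0.2700 = 0.4010 ≈ 0.40
√T = √1 = 1.0000
φ(d₁) = φ(0.40) = 0.3683
vega = S·φ(d₁)·√T = 280·0.3683·1.0000 = 103.1240

103.12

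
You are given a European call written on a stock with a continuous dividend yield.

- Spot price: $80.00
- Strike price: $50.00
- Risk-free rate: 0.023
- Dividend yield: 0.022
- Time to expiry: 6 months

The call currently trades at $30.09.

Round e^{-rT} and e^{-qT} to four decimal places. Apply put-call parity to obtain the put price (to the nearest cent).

e^(−qT) = e^(−0.022·0.5) = 0.9891;  e^(−rT) = e^(−0.023·0.5) = 0.9886
Put-call parity: C − P = S·e^(−qT) − K·e^(−rT) = 80·0.9891 − 50·0.9886 = 79.1280 − 49.4300 = 29.6980
P = C − (C − P) = 30.09 − (29.6980) = 0.3920

$0.39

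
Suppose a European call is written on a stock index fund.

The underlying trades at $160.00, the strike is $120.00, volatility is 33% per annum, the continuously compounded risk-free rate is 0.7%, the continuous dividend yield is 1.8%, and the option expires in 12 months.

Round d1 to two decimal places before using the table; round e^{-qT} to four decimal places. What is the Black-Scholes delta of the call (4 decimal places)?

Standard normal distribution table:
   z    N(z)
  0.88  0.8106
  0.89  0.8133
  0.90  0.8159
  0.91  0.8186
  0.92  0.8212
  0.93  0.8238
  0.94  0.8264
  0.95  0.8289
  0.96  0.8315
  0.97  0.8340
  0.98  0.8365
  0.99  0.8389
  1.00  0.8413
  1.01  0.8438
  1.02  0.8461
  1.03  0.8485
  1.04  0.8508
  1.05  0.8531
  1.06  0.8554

σ√T = 0.33·√1 = 0.3300
d₁ = [ln(160/120) + (0.007 − 0.018 + 0.33²/2)·1] / 0.3300 = [0.2877 + 0.0435] / 0.3300 = 1.0034 → 1.00
N(d₁) = N(1.00) = 0.8413
Δ_call = exp(−qT)·N(d₁) = 0.9822·0.8413 = 0.8263

0.8263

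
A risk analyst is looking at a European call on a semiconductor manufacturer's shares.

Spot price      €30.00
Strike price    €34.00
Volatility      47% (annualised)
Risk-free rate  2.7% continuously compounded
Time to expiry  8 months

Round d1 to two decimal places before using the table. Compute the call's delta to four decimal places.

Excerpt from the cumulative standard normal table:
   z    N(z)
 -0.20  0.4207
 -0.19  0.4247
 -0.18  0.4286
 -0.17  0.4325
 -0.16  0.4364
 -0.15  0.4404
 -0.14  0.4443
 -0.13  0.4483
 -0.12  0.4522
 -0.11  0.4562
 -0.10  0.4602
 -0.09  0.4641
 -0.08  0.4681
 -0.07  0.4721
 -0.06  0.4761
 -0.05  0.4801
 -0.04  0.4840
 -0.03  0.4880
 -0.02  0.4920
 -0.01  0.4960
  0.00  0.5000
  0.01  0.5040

σ√T = 0.47 × 0.8165 = 0.3838
ln(S/K) + (r + σ²/2)T = ln(30/34) + (0.027 + 0.47²/2)·0.6667 = -0.1252 + 0.0916 = -0.0335
d₁ = -0.0335 / 0.3838 = -0.0874 ⇒ -0.09
N(d₁) = N(-0.09) = 0.4641
Δ_call = N(d₁) = 0.4641

0.4641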